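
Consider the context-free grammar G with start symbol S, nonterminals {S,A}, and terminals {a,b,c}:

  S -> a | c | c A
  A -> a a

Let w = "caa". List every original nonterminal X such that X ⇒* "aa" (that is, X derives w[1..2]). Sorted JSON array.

Convert to CNF:
  S -> T1 A | a | c
  A -> T0 T0
  T0 -> a
  T1 -> c

CYK table (by increasing span), restricted to cells inside w[1..2]:
  cell(1,1) a: {S,T0}  orig:{S}
  cell(2,2) a: {S,T0}  orig:{S}
  cell(1,2) aa: {A}

Original NTs in T[1,2] deriving "aa": ["A"]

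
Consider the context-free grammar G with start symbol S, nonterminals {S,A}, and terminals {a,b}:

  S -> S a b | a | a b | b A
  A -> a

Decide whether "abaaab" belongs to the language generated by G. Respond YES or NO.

CNF form of G:
  S -> S X2 | T0 T1 | T1 A | a
  A -> a
  T0 -> a
  T1 -> b
  X2 -> T0 T1

CYK table (by increasing span):
  T[0,0] 'a' = {A,S,T0}  orig:{A,S}
  T[1,1] 'b' = {T1}  orig:{}
  T[2,2] 'a' = {A,S,T0}  orig:{A,S}
  T[3,3] 'a' = {A,S,T0}  orig:{A,S}
  T[4,4] 'a' = {A,S,T0}  orig:{A,S}
  T[5,5] 'b' = {T1}  orig:{}
  T[0,1] 'ab' = {S,X2}  orig:{S}
  T[1,2] 'ba' = {S}
  T[2,3] 'aa' = ∅
  T[3,4] 'aa' = ∅
  T[4,5] 'ab' = {S,X2}  orig:{S}
  T[0,2] 'aba' = ∅
  T[1,3] 'baa' = ∅
  T[2,4] 'aaa' = ∅
  T[3,5] 'aab' = {S}
  T[0,3] 'abaa' = ∅
  T[1,4] 'baaa' = ∅
  T[2,5] 'aaab' = ∅
  T[0,4] 'abaaa' = ∅
  T[1,5] 'baaab' = ∅
  T[0,5] 'abaaab' = ∅

S ∉ T[0,5] ⇒ NO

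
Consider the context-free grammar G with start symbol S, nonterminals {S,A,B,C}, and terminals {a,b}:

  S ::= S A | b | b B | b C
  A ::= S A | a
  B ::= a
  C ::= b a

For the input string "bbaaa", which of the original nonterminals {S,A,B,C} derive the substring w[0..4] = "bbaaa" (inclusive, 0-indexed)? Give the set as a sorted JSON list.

Convert to CNF:
  S -> S A | T0 B | T0 C | b
  A -> S A | a
  B -> a
  C -> T0 T1
  T0 -> b
  T1 -> a

CYK table (by increasing span) — only the sub-triangle for w[0..4]:
  cell(0,0) b: {S,T0}  orig:{S}
  cell(1,1) b: {S,T0}  orig:{S}
  cell(2,2) a: {A,B,T1}  orig:{A,B}
  cell(3,3) a: {A,B,T1}  orig:{A,B}
  cell(4,4) a: {A,B,T1}  orig:{A,B}
  cell(0,1) bb: ∅
  cell(1,2) ba: {A,C,S}
  cell(2,3) aa: ∅
  cell(3,4) aa: ∅
  cell(0,2) bba: {A,S}
  cell(1,3) baa: {A,S}
  cell(2,4) aaa: ∅
  cell(0,3) bbaa: {A,S}
  cell(1,4) baaa: {A,S}
  cell(0,4) bbaaa: {A,S}

Original NTs in T[0,4] deriving "bbaaa": ["A", "S"]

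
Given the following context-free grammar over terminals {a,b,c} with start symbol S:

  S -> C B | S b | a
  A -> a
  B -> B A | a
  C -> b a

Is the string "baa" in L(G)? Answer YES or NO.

Convert to CNF:
  S -> C B | S T0 | a
  A -> a
  B -> B A | a
  C -> T0 T1
  T0 -> b
  T1 -> a

CYK fill:
  T[0,0] 'b' = {T0}  orig:{}
  T[1,1] 'a' = {A,B,S,T1}  orig:{A,B,S}
  T[2,2] 'a' = {A,B,S,T1}  orig:{A,B,S}
  T[0,1] 'ba' = {C}
  T[1,2] 'aa' = {B}
  T[0,2] 'baa' = {S}

S ∈ T[0,2] ⇒ YES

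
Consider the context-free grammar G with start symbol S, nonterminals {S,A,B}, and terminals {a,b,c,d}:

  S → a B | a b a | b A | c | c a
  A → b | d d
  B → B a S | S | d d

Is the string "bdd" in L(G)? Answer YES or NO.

Convert to CNF:
  S -> T1 B | T1 X6 | T2 A | T3 T1 | c
  A -> T0 T0 | b
  B -> B X4 | T0 T0 | T1 B | T1 X5 | T2 A | T3 T1 | c
  T0 -> d
  T1 -> a
  T2 -> b
  T3 -> c
  X4 -> T1 S
  X5 -> T2 T1
  X6 -> T2 T1

CYK table (by increasing span):
  [0..0]={A,T2}  "b"  orig:{A}
  [1..1]={T0}  "d"  orig:{}
  [2..2]={T0}  "d"  orig:{}
  [0..1]=∅  "bd"
  [1..2]={A,B}  "dd"
  [0..2]={B,S}  "bdd"

S ∈ T[0,2] ⇒ YES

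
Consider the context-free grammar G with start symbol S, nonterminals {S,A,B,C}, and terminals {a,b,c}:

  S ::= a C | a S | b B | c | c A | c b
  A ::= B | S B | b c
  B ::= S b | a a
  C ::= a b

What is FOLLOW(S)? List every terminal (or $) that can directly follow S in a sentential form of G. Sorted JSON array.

Compute FIRST by fixpoint:
[1]
  A via A→b c: +{b}
  B via B→a a: +{a}
  C via C→a b: +{a}
  S via S→a C: +{a}
  S via S→b B: +{b}
  S via S→c: +{c}
  S: {a,b,c}  A: {b}  B: {a}  C: {a}
[2]
  A via A→B: +{a}
  A via A→S B: +{c}
  B via B→S b: +{b,c}
  S: {a,b,c}  A: {a,b,c}  B: {a,b,c}  C: {a}
[3] done
  S: {a,b,c}  A: {a,b,c}  B: {a,b,c}  C: {a}

FOLLOW iteration:
initialize: $ ∈ FOLLOW(S)
iter 1:
  A→S B: FOLLOW(S) ⊇ FIRST(B) = {a,b,c}; new: +{a,b,c}
  S→a C: FOLLOW(C) ⊇ FOLLOW(S) ⊇ {$,a,b,c}; new: +{$,a,b,c}
  S→b B: FOLLOW(B) ⊇ FOLLOW(S) ⊇ {$,a,b,c}; new: +{$,a,b,c}
  S→c A: FOLLOW(A) ⊇ FOLLOW(S) ⊇ {$,a,b,c}; new: +{$,a,b,c}
  FOLLOW[S]={$,a,b,c}  FOLLOW[A]={$,a,b,c}  FOLLOW[B]={$,a,b,c}  FOLLOW[C]={$,a,b,c}
iter 2: done
  FOLLOW[S]={$,a,b,c}  FOLLOW[A]={$,a,b,c}  FOLLOW[B]={$,a,b,c}  FOLLOW[C]={$,a,b,c}

FOLLOW(S) = ["$", "a", "b", "c"]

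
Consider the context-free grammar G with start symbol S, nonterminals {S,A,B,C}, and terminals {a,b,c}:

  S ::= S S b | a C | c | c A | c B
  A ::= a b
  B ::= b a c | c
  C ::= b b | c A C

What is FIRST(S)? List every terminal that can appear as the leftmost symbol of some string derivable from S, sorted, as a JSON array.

FIRST sets, iterate to fixpoint:
round 1:
  A via A→a b: +{a}
  B via B→b a c: +{b}
  B via B→c: +{c}
  C via C→b b: +{b}
  C via C→c A C: +{c}
  S via S→a C: +{a}
  S via S→c: +{c}
  FIRST(S)={a,c}  FIRST(A)={a}  FIRST(B)={b,c}  FIRST(C)={b,c}
round 2: (stable)
  FIRST(S)={a,c}  FIRST(A)={a}  FIRST(B)={b,c}  FIRST(C)={b,c}

FIRST(S) = ["a", "c"]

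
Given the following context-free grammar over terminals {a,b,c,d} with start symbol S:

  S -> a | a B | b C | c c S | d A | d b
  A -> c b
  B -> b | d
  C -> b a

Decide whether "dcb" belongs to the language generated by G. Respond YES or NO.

Convert to CNF:
  S -> T0 X4 | T1 C | T2 B | T3 A | T3 T1 | a
  A -> T0 T1
  B -> b | d
  C -> T1 T2
  T0 -> c
  T1 -> b
  T2 -> a
  T3 -> d
  X4 -> T0 S

Fill CYK table bottom-up:
  [0..0]={B,T3}  "d"  orig:{B}
  [1..1]={T0}  "c"  orig:{}
  [2..2]={B,T1}  "b"  orig:{B}
  [0..1]=∅  "dc"
  [1..2]={A}  "cb"
  [0..2]={S}  "dcb"

S ∈ T[0,2] ⇒ YES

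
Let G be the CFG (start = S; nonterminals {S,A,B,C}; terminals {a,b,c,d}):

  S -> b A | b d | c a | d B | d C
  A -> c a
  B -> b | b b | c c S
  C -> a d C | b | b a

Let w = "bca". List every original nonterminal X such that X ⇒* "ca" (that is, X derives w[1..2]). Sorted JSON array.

CNF form of G:
  S -> T0 T1 | T2 A | T2 T3 | T3 B | T3 C
  A -> T0 T1
  B -> T0 X4 | T2 T2 | b
  C -> T1 X5 | T2 T1 | b
  T0 -> c
  T1 -> a
  T2 -> b
  T3 -> d
  X4 -> T0 S
  X5 -> T3 C

CYK fill, restricted to cells inside w[1..2]:
  T[1,1] 'c' = {T0}  orig:{}
  T[2,2] 'a' = {T1}  orig:{}
  T[1,2] 'ca' = {A,S}

Original NTs in T[1,2] deriving "ca": ["A", "S"]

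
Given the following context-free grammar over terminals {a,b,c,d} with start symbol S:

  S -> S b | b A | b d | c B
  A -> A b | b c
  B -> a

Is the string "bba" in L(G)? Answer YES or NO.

Convert to CNF:
  S -> S T0 | T0 A | T0 T2 | T1 B
  A -> A T0 | T0 T1
  B -> a
  T0 -> b
  T1 -> c
  T2 -> d

CYK fill:
  [0..0]={T0}  "b"  orig:{}
  [1..1]={T0}  "b"  orig:{}
  [2..2]={B}  "a"
  [0..1]=∅  "bb"
  [1..2]=∅  "ba"
  [0..2]=∅  "bba"

S ∉ T[0,2] ⇒ NO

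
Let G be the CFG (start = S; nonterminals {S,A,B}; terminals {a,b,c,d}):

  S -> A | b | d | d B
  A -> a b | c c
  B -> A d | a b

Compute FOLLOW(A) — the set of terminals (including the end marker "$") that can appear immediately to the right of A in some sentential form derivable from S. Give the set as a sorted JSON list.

FIRST sets, iterate to fixpoint:
[1]
  A via A→a b: +{a}
  A via A→c c: +{c}
  B via B→A d: +{a,c}
  S via S→A: +{a,c}
  S via S→b: +{b}
  S via S→d: +{d}
  FIRST(S)={a,b,c,d}  FIRST(A)={a,c}  FIRST(B)={a,c}
[2] (stable)
  FIRST(S)={a,b,c,d}  FIRST(A)={a,c}  FIRST(B)={a,c}

FOLLOW sets:
FOLLOW(S) := {$}
iter 1:
  B→A d: FOLLOW(A) ⊇ FIRST(d) = {d}; new: +{d}
  S→A: FOLLOW(A) ⊇ FOLLOW(S) ⊇ {$}; new: +{$}
  S→d B: FOLLOW(B) ⊇ FOLLOW(S) ⊇ {$}; new: +{$}
  S: {$}  A: {$,d}  B: {$}
iter 2: — fixpoint
  S: {$}  A: {$,d}  B: {$}

FOLLOW(A) = ["$", "d"]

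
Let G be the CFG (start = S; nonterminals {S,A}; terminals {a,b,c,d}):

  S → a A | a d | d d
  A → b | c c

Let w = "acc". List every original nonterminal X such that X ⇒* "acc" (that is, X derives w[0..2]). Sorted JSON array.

Convert to CNF:
  S -> T1 A | T1 T2 | T2 T2
  A -> T0 T0 | b
  T0 -> c
  T1 -> a
  T2 -> d

CYK fill, restricted to cells inside w[0..2]:
  cell(0,0) a: {T1}  orig:{}
  cell(1,1) c: {T0}  orig:{}
  cell(2,2) c: {T0}  orig:{}
  cell(0,1) ac: ∅
  cell(1,2) cc: {A}
  cell(0,2) acc: {S}

Original NTs in T[0,2] deriving "acc": ["S"]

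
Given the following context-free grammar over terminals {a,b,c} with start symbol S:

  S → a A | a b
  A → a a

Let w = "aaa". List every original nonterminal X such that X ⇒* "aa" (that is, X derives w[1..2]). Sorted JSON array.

Convert to CNF:
  S -> T0 A | T0 T1
  A -> T0 T0
  T0 -> a
  T1 -> b

CYK fill (cells [i..j] with 1 ≤ i ≤ j ≤ 2 only):
  cell(1,1) a: {T0}  orig:{}
  cell(2,2) a: {T0}  orig:{}
  cell(1,2) aa: {A}

Original NTs in T[1,2] deriving "aa": ["A"]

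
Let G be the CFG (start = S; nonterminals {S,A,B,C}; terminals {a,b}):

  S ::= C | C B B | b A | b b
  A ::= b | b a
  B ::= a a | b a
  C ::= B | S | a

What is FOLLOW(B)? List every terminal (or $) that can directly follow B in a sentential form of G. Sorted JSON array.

FIRST iteration:
[1]
  A via A→b: +{b}
  B via B→a a: +{a}
  B via B→b a: +{b}
  C via C→B: +{a,b}
  S via S→C: +{a,b}
  FIRST[S]={a,b}  FIRST[A]={b}  FIRST[B]={a,b}  FIRST[C]={a,b}
[2] — fixpoint
  FIRST[S]={a,b}  FIRST[A]={b}  FIRST[B]={a,b}  FIRST[C]={a,b}

FOLLOW sets:
initialize: $ ∈ FOLLOW(S)
[1]
  S→C: FOLLOW(C) ⊇ FOLLOW(S) ⊇ {$}; new: +{$}
  S→C B B: FOLLOW(C) ⊇ FIRST(B) = {a,b}; new: +{a,b}
  S→C B B: FOLLOW(B) ⊇ FIRST(B) = {a,b}; new: +{a,b}
  S→C B B: FOLLOW(B) ⊇ FOLLOW(S) ⊇ {$}; new: +{$}
  S→b A: FOLLOW(A) ⊇ FOLLOW(S) ⊇ {$}; new: +{$}
  S: {$}  A: {$}  B: {$,a,b}  C: {$,a,b}
[2]
  C→S: FOLLOW(S) ⊇ FOLLOW(C) ⊇ {$,a,b}; new: +{a,b}
  S→b A: FOLLOW(A) ⊇ FOLLOW(S) ⊇ {$,a,b}; new: +{a,b}
  S: {$,a,b}  A: {$,a,b}  B: {$,a,b}  C: {$,a,b}
[3] (no change)
  S: {$,a,b}  A: {$,a,b}  B: {$,a,b}  C: {$,a,b}

FOLLOW(B) = ["$", "a", "b"]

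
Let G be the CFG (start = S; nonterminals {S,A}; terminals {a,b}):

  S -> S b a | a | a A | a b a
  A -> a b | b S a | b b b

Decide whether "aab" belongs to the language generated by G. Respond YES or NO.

Convert to CNF:
  S -> S X4 | T0 A | T0 X5 | a
  A -> T0 T1 | T1 X2 | T1 X3
  T0 -> a
  T1 -> b
  X2 -> S T0
  X3 -> T1 T1
  X4 -> T1 T0
  X5 -> T1 T0

CYK table (by increasing span):
  cell(0,0) a: {S,T0}  orig:{S}
  cell(1,1) a: {S,T0}  orig:{S}
  cell(2,2) b: {T1}  orig:{}
  cell(0,1) aa: {X2}  orig:{}
  cell(1,2) ab: {A}
  cell(0,2) aab: {S}

S ∈ T[0,2] ⇒ YES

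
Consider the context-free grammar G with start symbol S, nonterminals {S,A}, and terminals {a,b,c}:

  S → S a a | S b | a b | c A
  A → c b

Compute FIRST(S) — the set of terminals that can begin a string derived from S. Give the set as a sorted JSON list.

FIRST sets, iterate to fixpoint:
[1]
  A via A→c b: +{c}
  S via S→a b: +{a}
  S via S→c A: +{c}
  FIRST(S)={a,c}  FIRST(A)={c}
[2] (stable)
  FIRST(S)={a,c}  FIRST(A)={c}

FIRST(S) = ["a", "c"]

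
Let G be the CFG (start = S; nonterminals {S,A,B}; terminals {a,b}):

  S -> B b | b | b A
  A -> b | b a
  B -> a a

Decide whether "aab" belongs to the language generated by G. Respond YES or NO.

Convert to CNF:
  S -> B T0 | T0 A | b
  A -> T0 T1 | b
  B -> T1 T1
  T0 -> b
  T1 -> a

CYK table (by increasing span):
  cell(0,0) a: {T1}  orig:{}
  cell(1,1) a: {T1}  orig:{}
  cell(2,2) b: {A,S,T0}  orig:{A,S}
  cell(0,1) aa: {B}
  cell(1,2) ab: ∅
  cell(0,2) aab: {S}

S ∈ T[0,2] ⇒ YES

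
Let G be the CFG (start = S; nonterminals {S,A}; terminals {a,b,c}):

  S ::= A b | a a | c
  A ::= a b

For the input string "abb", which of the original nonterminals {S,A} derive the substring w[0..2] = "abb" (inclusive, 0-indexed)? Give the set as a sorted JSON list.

CNF form of G:
  S -> A T1 | T0 T0 | c
  A -> T0 T1
  T0 -> a
  T1 -> b

CYK table (by increasing span) (cells [i..j] with 0 ≤ i ≤ j ≤ 2 only):
  T[0,0] 'a' = {T0}  orig:{}
  T[1,1] 'b' = {T1}  orig:{}
  T[2,2] 'b' = {T1}  orig:{}
  T[0,1] 'ab' = {A}
  T[1,2] 'bb' = ∅
  T[0,2] 'abb' = {S}

Original NTs in T[0,2] deriving "abb": ["S"]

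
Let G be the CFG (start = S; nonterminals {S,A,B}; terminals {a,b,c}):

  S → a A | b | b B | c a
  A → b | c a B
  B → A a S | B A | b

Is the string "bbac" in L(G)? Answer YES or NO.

CNF form of G:
  S -> T0 T1 | T1 A | T2 B | b
  A -> T0 X3 | b
  B -> A X4 | B A | b
  T0 -> c
  T1 -> a
  T2 -> b
  X3 -> T1 B
  X4 -> T1 S

Fill CYK table bottom-up:
  T[0,0] 'b' = {A,B,S,T2}  orig:{A,B,S}
  T[1,1] 'b' = {A,B,S,T2}  orig:{A,B,S}
  T[2,2] 'a' = {T1}  orig:{}
  T[3,3] 'c' = {T0}  orig:{}
  T[0,1] 'bb' = {B,S}
  T[1,2] 'ba' = ∅
  T[2,3] 'ac' = ∅
  T[0,2] 'bba' = ∅
  T[1,3] 'bac' = ∅
  T[0,3] 'bbac' = ∅

S ∉ T[0,3] ⇒ NO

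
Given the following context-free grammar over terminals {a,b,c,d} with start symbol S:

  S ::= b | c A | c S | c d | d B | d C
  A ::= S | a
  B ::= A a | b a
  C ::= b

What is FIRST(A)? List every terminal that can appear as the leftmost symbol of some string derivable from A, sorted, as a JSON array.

FIRST sets, iterate to fixpoint:
[1]
  A via A→a: +{a}
  B via B→A a: +{a}
  B via B→b a: +{b}
  C via C→b: +{b}
  S via S→b: +{b}
  S via S→c A: +{c}
  S via S→d B: +{d}
  FIRST(S)={b,c,d}  FIRST(A)={a}  FIRST(B)={a,b}  FIRST(C)={b}
[2]
  A via A→S: +{b,c,d}
  B via B→A a: +{c,d}
  FIRST(S)={b,c,d}  FIRST(A)={a,b,c,d}  FIRST(B)={a,b,c,d}  FIRST(C)={b}
[3] (stable)
  FIRST(S)={b,c,d}  FIRST(A)={a,b,c,d}  FIRST(B)={a,b,c,d}  FIRST(C)={b}

FIRST(A) = ["a", "b", "c", "d"]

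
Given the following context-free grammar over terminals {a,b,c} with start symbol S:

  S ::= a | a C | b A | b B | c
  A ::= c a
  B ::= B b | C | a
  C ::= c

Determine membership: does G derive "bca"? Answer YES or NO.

Convert to CNF:
  S -> T1 C | T2 A | T2 B | a | c
  A -> T0 T1
  B -> B T2 | a | c
  C -> c
  T0 -> c
  T1 -> a
  T2 -> b

CYK table (by increasing span):
  [0..0]={T2}  "b"  orig:{}
  [1..1]={B,C,S,T0}  "c"  orig:{B,C,S}
  [2..2]={B,S,T1}  "a"  orig:{B,S}
  [0..1]={S}  "bc"
  [1..2]={A}  "ca"
  [0..2]={S}  "bca"

S ∈ T[0,2] ⇒ YES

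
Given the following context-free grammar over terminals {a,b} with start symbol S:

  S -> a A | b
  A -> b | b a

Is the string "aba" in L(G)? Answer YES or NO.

Convert to CNF:
  S -> T1 A | b
  A -> T0 T1 | b
  T0 -> b
  T1 -> a

CYK fill:
  [0..0]={T1}  "a"  orig:{}
  [1..1]={A,S,T0}  "b"  orig:{A,S}
  [2..2]={T1}  "a"  orig:{}
  [0..1]={S}  "ab"
  [1..2]={A}  "ba"
  [0..2]={S}  "aba"

S ∈ T[0,2] ⇒ YES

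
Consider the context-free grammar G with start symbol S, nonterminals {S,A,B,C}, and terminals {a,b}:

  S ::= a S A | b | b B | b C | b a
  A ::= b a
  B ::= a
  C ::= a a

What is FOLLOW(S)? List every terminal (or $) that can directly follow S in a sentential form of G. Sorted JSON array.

FIRST iteration:
pass 1:
  A via A→b a: +{b}
  B via B→a: +{a}
  C via C→a a: +{a}
  S via S→a S A: +{a}
  S via S→b: +{b}
  FIRST[S]={a,b}  FIRST[A]={b}  FIRST[B]={a}  FIRST[C]={a}
pass 2: done
  FIRST[S]={a,b}  FIRST[A]={b}  FIRST[B]={a}  FIRST[C]={a}

FOLLOW sets:
seed FOLLOW(S) with $
round 1:
  S→a S A: FOLLOW(S) ⊇ FIRST(A) = {b}; new: +{b}
  S→a S A: FOLLOW(A) ⊇ FOLLOW(S) ⊇ {$,b}; new: +{$,b}
  S→b B: FOLLOW(B) ⊇ FOLLOW(S) ⊇ {$,b}; new: +{$,b}
  S→b C: FOLLOW(C) ⊇ FOLLOW(S) ⊇ {$,b}; new: +{$,b}
  FOLLOW[S]={$,b}  FOLLOW[A]={$,b}  FOLLOW[B]={$,b}  FOLLOW[C]={$,b}
round 2: (no change)
  FOLLOW[S]={$,b}  FOLLOW[A]={$,b}  FOLLOW[B]={$,b}  FOLLOW[C]={$,b}

FOLLOW(S) = ["$", "b"]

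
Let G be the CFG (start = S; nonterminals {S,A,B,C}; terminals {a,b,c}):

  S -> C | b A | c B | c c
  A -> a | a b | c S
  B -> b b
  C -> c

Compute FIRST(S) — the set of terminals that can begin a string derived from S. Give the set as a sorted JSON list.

FIRST iteration:
[1]
  A via A→a: +{a}
  A via A→c S: +{c}
  B via B→b b: +{b}
  C via C→c: +{c}
  S via S→C: +{c}
  S via S→b A: +{b}
  S: {b,c}  A: {a,c}  B: {b}  C: {c}
[2] (stable)
  S: {b,c}  A: {a,c}  B: {b}  C: {c}

FIRST(S) = ["b", "c"]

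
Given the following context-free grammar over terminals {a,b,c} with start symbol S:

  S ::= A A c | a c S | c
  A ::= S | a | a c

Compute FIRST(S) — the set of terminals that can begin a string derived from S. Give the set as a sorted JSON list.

FIRST sets, iterate to fixpoint:
[1]
  A via A→a: +{a}
  S via S→A A c: +{a}
  S via S→c: +{c}
  FIRST(S)={a,c}  FIRST(A)={a}
[2]
  A via A→S: +{c}
  FIRST(S)={a,c}  FIRST(A)={a,c}
[3] (no change)
  FIRST(S)={a,c}  FIRST(A)={a,c}

FIRST(S) = ["a", "c"]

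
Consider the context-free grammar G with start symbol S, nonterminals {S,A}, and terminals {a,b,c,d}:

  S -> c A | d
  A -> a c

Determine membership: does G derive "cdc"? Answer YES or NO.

CNF form of G:
  S -> T1 A | d
  A -> T0 T1
  T0 -> a
  T1 -> c

Fill CYK table bottom-up:
  cell(0,0) c: {T1}  orig:{}
  cell(1,1) d: {S}
  cell(2,2) c: {T1}  orig:{}
  cell(0,1) cd: ∅
  cell(1,2) dc: ∅
  cell(0,2) cdc: ∅

S ∉ T[0,2] ⇒ NO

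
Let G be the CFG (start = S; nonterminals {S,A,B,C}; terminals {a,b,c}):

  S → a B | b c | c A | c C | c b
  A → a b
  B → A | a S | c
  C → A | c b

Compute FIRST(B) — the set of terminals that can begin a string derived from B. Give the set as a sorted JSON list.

FIRST iteration:
pass 1:
  A via A→a b: +{a}
  B via B→A: +{a}
  B via B→c: +{c}
  C via C→A: +{a}
  C via C→c b: +{c}
  S via S→a B: +{a}
  S via S→b c: +{b}
  S via S→c A: +{c}
  FIRST(S)={a,b,c}  FIRST(A)={a}  FIRST(B)={a,c}  FIRST(C)={a,c}
pass 2: (stable)
  FIRST(S)={a,b,c}  FIRST(A)={a}  FIRST(B)={a,c}  FIRST(C)={a,c}

FIRST(B) = ["a", "c"]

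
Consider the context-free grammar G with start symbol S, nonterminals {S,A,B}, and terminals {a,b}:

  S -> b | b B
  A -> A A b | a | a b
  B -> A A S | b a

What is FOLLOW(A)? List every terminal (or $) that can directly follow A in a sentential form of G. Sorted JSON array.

FIRST iteration:
round 1:
  A via A→a: +{a}
  B via B→A A S: +{a}
  B via B→b a: +{b}
  S via S→b: +{b}
  S: {b}  A: {a}  B: {a,b}
round 2: (no change)
  S: {b}  A: {a}  B: {a,b}

FOLLOW sets:
FOLLOW(S) := {$}
round 1:
  A→A A b: FOLLOW(A) ⊇ FIRST(A) = {a}; new: +{a}
  A→A A b: FOLLOW(A) ⊇ FIRST(b) = {b}; new: +{b}
  S→b B: FOLLOW(B) ⊇ FOLLOW(S) ⊇ {$}; new: +{$}
  S: {$}  A: {a,b}  B: {$}
round 2: (no change)
  S: {$}  A: {a,b}  B: {$}

FOLLOW(A) = ["a", "b"]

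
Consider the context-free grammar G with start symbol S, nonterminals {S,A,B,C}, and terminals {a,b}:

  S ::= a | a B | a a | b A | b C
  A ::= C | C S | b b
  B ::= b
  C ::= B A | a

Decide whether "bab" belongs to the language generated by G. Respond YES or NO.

CNF form of G:
  S -> T0 A | T0 C | T1 B | T1 T1 | a
  A -> B A | C S | T0 T0 | a
  B -> b
  C -> B A | a
  T0 -> b
  T1 -> a

CYK fill:
  cell(0,0) b: {B,T0}  orig:{B}
  cell(1,1) a: {A,C,S,T1}  orig:{A,C,S}
  cell(2,2) b: {B,T0}  orig:{B}
  cell(0,1) ba: {A,C,S}
  cell(1,2) ab: {S}
  cell(0,2) bab: ∅

S ∉ T[0,2] ⇒ NO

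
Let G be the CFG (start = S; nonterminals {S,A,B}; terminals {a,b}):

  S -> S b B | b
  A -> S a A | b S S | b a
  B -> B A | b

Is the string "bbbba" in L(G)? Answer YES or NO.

Convert to CNF:
  S -> S X4 | b
  A -> S X2 | T1 T0 | T1 X3
  B -> B A | b
  T0 -> a
  T1 -> b
  X2 -> T0 A
  X3 -> S S
  X4 -> T1 B

Fill CYK table bottom-up:
  T[0,0] 'b' = {B,S,T1}  orig:{B,S}
  T[1,1] 'b' = {B,S,T1}  orig:{B,S}
  T[2,2] 'b' = {B,S,T1}  orig:{B,S}
  T[3,3] 'b' = {B,S,T1}  orig:{B,S}
  T[4,4] 'a' = {T0}  orig:{}
  T[0,1] 'bb' = {X3,X4}  orig:{}
  T[1,2] 'bb' = {X3,X4}  orig:{}
  T[2,3] 'bb' = {X3,X4}  orig:{}
  T[3,4] 'ba' = {A}
  T[0,2] 'bbb' = {A,S}
  T[1,3] 'bbb' = {A,S}
  T[2,4] 'bba' = {B}
  T[0,3] 'bbbb' = {B,X3}  orig:{B}
  T[1,4] 'bbba' = {X4}  orig:{}
  T[0,4] 'bbbba' = {S}

S ∈ T[0,4] ⇒ YES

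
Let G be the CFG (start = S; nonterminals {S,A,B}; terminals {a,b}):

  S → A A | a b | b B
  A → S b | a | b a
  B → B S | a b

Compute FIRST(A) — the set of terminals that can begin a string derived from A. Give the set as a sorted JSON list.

Compute FIRST by fixpoint:
round 1:
  A via A→a: +{a}
  A via A→b a: +{b}
  B via B→a b: +{a}
  S via S→A A: +{a,b}
  S: {a,b}  A: {a,b}  B: {a}
round 2: (no change)
  S: {a,b}  A: {a,b}  B: {a}

FIRST(A) = ["a", "b"]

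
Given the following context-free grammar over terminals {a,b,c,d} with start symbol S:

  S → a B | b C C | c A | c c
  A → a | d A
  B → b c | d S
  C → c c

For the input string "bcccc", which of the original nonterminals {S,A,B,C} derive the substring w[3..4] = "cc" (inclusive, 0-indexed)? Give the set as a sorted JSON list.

CNF form of G:
  S -> T1 X4 | T2 A | T2 T2 | T3 B
  A -> T0 A | a
  B -> T0 S | T1 T2
  C -> T2 T2
  T0 -> d
  T1 -> b
  T2 -> c
  T3 -> a
  X4 -> C C

CYK table (by increasing span), restricted to cells inside w[3..4]:
  [3..3]={T2}  "c"  orig:{}
  [4..4]={T2}  "c"  orig:{}
  [3..4]={C,S}  "cc"

Original NTs in T[3,4] deriving "cc": ["C", "S"]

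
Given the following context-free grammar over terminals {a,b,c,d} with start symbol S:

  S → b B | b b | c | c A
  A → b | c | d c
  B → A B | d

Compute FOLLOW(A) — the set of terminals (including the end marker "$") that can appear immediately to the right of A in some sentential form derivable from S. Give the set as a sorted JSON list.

Compute FIRST by fixpoint:
[1]
  A via A→b: +{b}
  A via A→c: +{c}
  A via A→d c: +{d}
  B via B→A B: +{b,c,d}
  S via S→b B: +{b}
  S via S→c: +{c}
  FIRST[S]={b,c}  FIRST[A]={b,c,d}  FIRST[B]={b,c,d}
[2] — fixpoint
  FIRST[S]={b,c}  FIRST[A]={b,c,d}  FIRST[B]={b,c,d}

Compute FOLLOW by fixpoint:
FOLLOW(S) := {$}
[1]
  B→A B: FOLLOW(A) ⊇ FIRST(B) = {b,c,d}; new: +{b,c,d}
  S→b B: FOLLOW(B) ⊇ FOLLOW(S) ⊇ {$}; new: +{$}
  S→c A: FOLLOW(A) ⊇ FOLLOW(S) ⊇ {$}; new: +{$}
  FOLLOW(S)={$}  FOLLOW(A)={$,b,c,d}  FOLLOW(B)={$}
[2] — fixpoint
  FOLLOW(S)={$}  FOLLOW(A)={$,b,c,d}  FOLLOW(B)={$}

FOLLOW(A) = ["$", "b", "c", "d"]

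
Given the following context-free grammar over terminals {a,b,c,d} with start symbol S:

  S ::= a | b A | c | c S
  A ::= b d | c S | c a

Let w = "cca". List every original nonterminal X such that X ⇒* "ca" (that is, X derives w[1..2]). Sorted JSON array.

Convert to CNF:
  S -> T0 A | T2 S | a | c
  A -> T0 T1 | T2 S | T2 T3
  T0 -> b
  T1 -> d
  T2 -> c
  T3 -> a

CYK table (by increasing span), restricted to cells inside w[1..2]:
  T[1,1] 'c' = {S,T2}  orig:{S}
  T[2,2] 'a' = {S,T3}  orig:{S}
  T[1,2] 'ca' = {A,S}

Original NTs in T[1,2] deriving "ca": ["A", "S"]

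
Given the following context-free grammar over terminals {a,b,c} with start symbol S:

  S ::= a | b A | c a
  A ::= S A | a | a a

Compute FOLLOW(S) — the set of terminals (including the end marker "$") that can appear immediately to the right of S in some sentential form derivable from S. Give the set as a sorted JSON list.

FIRST sets, iterate to fixpoint:
iter 1:
  A via A→a: +{a}
  S via S→a: +{a}
  S via S→b A: +{b}
  S via S→c a: +{c}
  FIRST(S)={a,b,c}  FIRST(A)={a}
iter 2:
  A via A→S A: +{b,c}
  FIRST(S)={a,b,c}  FIRST(A)={a,b,c}
iter 3: (no change)
  FIRST(S)={a,b,c}  FIRST(A)={a,b,c}

FOLLOW iteration:
FOLLOW(S) := {$}
pass 1:
  A→S A: FOLLOW(S) ⊇ FIRST(A) = {a,b,c}; new: +{a,b,c}
  S→b A: FOLLOW(A) ⊇ FOLLOW(S) ⊇ {$,a,b,c}; new: +{$,a,b,c}
  S: {$,a,b,c}  A: {$,a,b,c}
pass 2: (stable)
  S: {$,a,b,c}  A: {$,a,b,c}

FOLLOW(S) = ["$", "a", "b", "c"]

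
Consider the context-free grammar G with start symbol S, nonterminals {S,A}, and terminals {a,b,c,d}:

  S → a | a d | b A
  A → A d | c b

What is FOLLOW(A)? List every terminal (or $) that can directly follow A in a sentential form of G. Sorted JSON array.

FIRST iteration:
pass 1:
  A via A→c b: +{c}
  S via S→a: +{a}
  S via S→b A: +{b}
  S: {a,b}  A: {c}
pass 2: (no change)
  S: {a,b}  A: {c}

FOLLOW iteration:
FOLLOW(S) := {$}
iter 1:
  A→A d: FOLLOW(A) ⊇ FIRST(d) = {d}; new: +{d}
  S→b A: FOLLOW(A) ⊇ FOLLOW(S) ⊇ {$}; new: +{$}
  FOLLOW(S)={$}  FOLLOW(A)={$,d}
iter 2: (no change)
  FOLLOW(S)={$}  FOLLOW(A)={$,d}

FOLLOW(A) = ["$", "d"]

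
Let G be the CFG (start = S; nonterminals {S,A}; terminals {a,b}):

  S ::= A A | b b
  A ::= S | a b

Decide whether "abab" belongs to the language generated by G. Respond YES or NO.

CNF form of G:
  S -> A A | T1 T1
  A -> A A | T0 T1 | T1 T1
  T0 -> a
  T1 -> b

CYK fill:
  cell(0,0) a: {T0}  orig:{}
  cell(1,1) b: {T1}  orig:{}
  cell(2,2) a: {T0}  orig:{}
  cell(3,3) b: {T1}  orig:{}
  cell(0,1) ab: {A}
  cell(1,2) ba: ∅
  cell(2,3) ab: {A}
  cell(0,2) aba: ∅
  cell(1,3) bab: ∅
  cell(0,3) abab: {A,S}

S ∈ T[0,3] ⇒ YES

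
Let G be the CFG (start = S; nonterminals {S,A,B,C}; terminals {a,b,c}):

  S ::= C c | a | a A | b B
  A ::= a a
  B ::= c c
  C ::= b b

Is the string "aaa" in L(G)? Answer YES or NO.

Convert to CNF:
  S -> C T1 | T0 A | T2 B | a
  A -> T0 T0
  B -> T1 T1
  C -> T2 T2
  T0 -> a
  T1 -> c
  T2 -> b

CYK fill:
  [0..0]={S,T0}  "a"  orig:{S}
  [1..1]={S,T0}  "a"  orig:{S}
  [2..2]={S,T0}  "a"  orig:{S}
  [0..1]={A}  "aa"
  [1..2]={A}  "aa"
  [0..2]={S}  "aaa"

S ∈ T[0,2] ⇒ YES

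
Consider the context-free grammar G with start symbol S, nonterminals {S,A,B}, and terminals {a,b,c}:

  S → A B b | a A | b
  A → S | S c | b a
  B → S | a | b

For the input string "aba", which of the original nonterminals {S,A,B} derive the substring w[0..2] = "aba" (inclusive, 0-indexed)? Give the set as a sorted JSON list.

CNF form of G:
  S -> A X5 | T2 A | b
  A -> A X3 | S T1 | T0 T2 | T2 A | b
  B -> A X4 | T2 A | a | b
  T0 -> b
  T1 -> c
  T2 -> a
  X3 -> B T0
  X4 -> B T0
  X5 -> B T0

CYK table (by increasing span) — only the sub-triangle for w[0..2]:
  T[0,0] 'a' = {B,T2}  orig:{B}
  T[1,1] 'b' = {A,B,S,T0}  orig:{A,B,S}
  T[2,2] 'a' = {B,T2}  orig:{B}
  T[0,1] 'ab' = {A,B,S,X3,X4,X5}  orig:{A,B,S}
  T[1,2] 'ba' = {A}
  T[0,2] 'aba' = {A,B,S}

Original NTs in T[0,2] deriving "aba": ["A", "B", "S"]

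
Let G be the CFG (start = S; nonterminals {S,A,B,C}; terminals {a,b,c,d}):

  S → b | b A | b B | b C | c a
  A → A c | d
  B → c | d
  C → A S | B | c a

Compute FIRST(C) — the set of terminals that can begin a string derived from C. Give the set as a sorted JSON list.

FIRST sets, iterate to fixpoint:
iter 1:
  A via A→d: +{d}
  B via B→c: +{c}
  B via B→d: +{d}
  C via C→A S: +{d}
  C via C→B: +{c}
  S via S→b: +{b}
  S via S→c a: +{c}
  FIRST(S)={b,c}  FIRST(A)={d}  FIRST(B)={c,d}  FIRST(C)={c,d}
iter 2: (no change)
  FIRST(S)={b,c}  FIRST(A)={d}  FIRST(B)={c,d}  FIRST(C)={c,d}

FIRST(C) = ["c", "d"]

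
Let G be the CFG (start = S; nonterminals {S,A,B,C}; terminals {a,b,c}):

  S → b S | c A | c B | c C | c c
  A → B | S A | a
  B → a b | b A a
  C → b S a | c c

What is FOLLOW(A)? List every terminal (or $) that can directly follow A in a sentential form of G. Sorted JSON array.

FIRST iteration:
[1]
  A via A→a: +{a}
  B via B→a b: +{a}
  B via B→b A a: +{b}
  C via C→b S a: +{b}
  C via C→c c: +{c}
  S via S→b S: +{b}
  S via S→c A: +{c}
  S: {b,c}  A: {a}  B: {a,b}  C: {b,c}
[2]
  A via A→B: +{b}
  A via A→S A: +{c}
  S: {b,c}  A: {a,b,c}  B: {a,b}  C: {b,c}
[3] (stable)
  S: {b,c}  A: {a,b,c}  B: {a,b}  C: {b,c}

FOLLOW sets:
initialize: $ ∈ FOLLOW(S)
iter 1:
  A→S A: FOLLOW(S) ⊇ FIRST(A) = {a,b,c}; new: +{a,b,c}
  B→b A a: FOLLOW(A) ⊇ FIRST(a) = {a}; new: +{a}
  S→c A: FOLLOW(A) ⊇ FOLLOW(S) ⊇ {$,a,b,c}; new: +{$,b,c}
  S→c B: FOLLOW(B) ⊇ FOLLOW(S) ⊇ {$,a,b,c}; new: +{$,a,b,c}
  S→c C: FOLLOW(C) ⊇ FOLLOW(S) ⊇ {$,a,b,c}; new: +{$,a,b,c}
  FOLLOW(S)={$,a,b,c}  FOLLOW(A)={$,a,b,c}  FOLLOW(B)={$,a,b,c}  FOLLOW(C)={$,a,b,c}
iter 2: (stable)
  FOLLOW(S)={$,a,b,c}  FOLLOW(A)={$,a,b,c}  FOLLOW(B)={$,a,b,c}  FOLLOW(C)={$,a,b,c}

FOLLOW(A) = ["$", "a", "b", "c"]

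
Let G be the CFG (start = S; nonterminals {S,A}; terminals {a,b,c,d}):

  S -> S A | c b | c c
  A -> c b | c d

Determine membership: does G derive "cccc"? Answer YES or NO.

Convert to CNF:
  S -> S A | T0 T0 | T0 T1
  A -> T0 T1 | T0 T2
  T0 -> c
  T1 -> b
  T2 -> d

Fill CYK table bottom-up:
  cell(0,0) c: {T0}  orig:{}
  cell(1,1) c: {T0}  orig:{}
  cell(2,2) c: {T0}  orig:{}
  cell(3,3) c: {T0}  orig:{}
  cell(0,1) cc: {S}
  cell(1,2) cc: {S}
  cell(2,3) cc: {S}
  cell(0,2) ccc: ∅
  cell(1,3) ccc: ∅
  cell(0,3) cccc: ∅

S ∉ T[0,3] ⇒ NO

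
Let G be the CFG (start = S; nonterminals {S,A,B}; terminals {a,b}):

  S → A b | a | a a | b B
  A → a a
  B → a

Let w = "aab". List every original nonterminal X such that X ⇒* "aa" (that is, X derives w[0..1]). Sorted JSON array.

Convert to CNF:
  S -> A T1 | T0 T0 | T1 B | a
  A -> T0 T0
  B -> a
  T0 -> a
  T1 -> b

Fill CYK table bottom-up (cells [i..j] with 0 ≤ i ≤ j ≤ 1 only):
  T[0,0] 'a' = {B,S,T0}  orig:{B,S}
  T[1,1] 'a' = {B,S,T0}  orig:{B,S}
  T[0,1] 'aa' = {A,S}

Original NTs in T[0,1] deriving "aa": ["A", "S"]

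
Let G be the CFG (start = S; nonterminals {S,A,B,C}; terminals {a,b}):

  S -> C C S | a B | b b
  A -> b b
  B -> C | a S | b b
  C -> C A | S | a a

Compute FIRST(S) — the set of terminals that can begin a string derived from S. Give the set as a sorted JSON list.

FIRST sets, iterate to fixpoint:
pass 1:
  A via A→b b: +{b}
  B via B→a S: +{a}
  B via B→b b: +{b}
  C via C→a a: +{a}
  S via S→C C S: +{a}
  S via S→b b: +{b}
  S: {a,b}  A: {b}  B: {a,b}  C: {a}
pass 2:
  C via C→S: +{b}
  S: {a,b}  A: {b}  B: {a,b}  C: {a,b}
pass 3: — fixpoint
  S: {a,b}  A: {b}  B: {a,b}  C: {a,b}

FIRST(S) = ["a", "b"]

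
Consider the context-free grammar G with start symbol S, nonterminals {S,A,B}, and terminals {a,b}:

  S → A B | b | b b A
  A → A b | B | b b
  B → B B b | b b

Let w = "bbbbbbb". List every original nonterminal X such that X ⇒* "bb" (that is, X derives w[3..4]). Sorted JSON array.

CNF form of G:
  S -> A B | T0 X3 | b
  A -> A T0 | B X1 | T0 T0
  B -> B X2 | T0 T0
  T0 -> b
  X1 -> B T0
  X2 -> B T0
  X3 -> T0 A

CYK table (by increasing span), restricted to cells inside w[3..4]:
  cell(3,3) b: {S,T0}  orig:{S}
  cell(4,4) b: {S,T0}  orig:{S}
  cell(3,4) bb: {A,B}

Original NTs in T[3,4] deriving "bb": ["A", "B"]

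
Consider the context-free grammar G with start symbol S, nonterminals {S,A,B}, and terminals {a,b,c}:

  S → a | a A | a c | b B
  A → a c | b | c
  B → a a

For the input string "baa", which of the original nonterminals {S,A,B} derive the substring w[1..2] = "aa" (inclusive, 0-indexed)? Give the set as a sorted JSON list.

Convert to CNF:
  S -> T0 A | T0 T1 | T2 B | a
  A -> T0 T1 | b | c
  B -> T0 T0
  T0 -> a
  T1 -> c
  T2 -> b

CYK table (by increasing span) (cells [i..j] with 1 ≤ i ≤ j ≤ 2 only):
  [1..1]={S,T0}  "a"  orig:{S}
  [2..2]={S,T0}  "a"  orig:{S}
  [1..2]={B}  "aa"

Original NTs in T[1,2] deriving "aa": ["B"]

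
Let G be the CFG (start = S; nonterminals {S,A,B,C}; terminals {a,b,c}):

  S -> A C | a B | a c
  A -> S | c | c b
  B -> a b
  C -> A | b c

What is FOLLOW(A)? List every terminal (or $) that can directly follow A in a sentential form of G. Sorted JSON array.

Compute FIRST by fixpoint:
round 1:
  A via A→c: +{c}
  B via B→a b: +{a}
  C via C→A: +{c}
  C via C→b c: +{b}
  S via S→A C: +{c}
  S via S→a B: +{a}
  FIRST[S]={a,c}  FIRST[A]={c}  FIRST[B]={a}  FIRST[C]={b,c}
round 2:
  A via A→S: +{a}
  C via C→A: +{a}
  FIRST[S]={a,c}  FIRST[A]={a,c}  FIRST[B]={a}  FIRST[C]={a,b,c}
round 3: done
  FIRST[S]={a,c}  FIRST[A]={a,c}  FIRST[B]={a}  FIRST[C]={a,b,c}

FOLLOW iteration:
FOLLOW(S) := {$}
pass 1:
  S→A C: FOLLOW(A) ⊇ FIRST(C) = {a,b,c}; new: +{a,b,c}
  S→A C: FOLLOW(C) ⊇ FOLLOW(S) ⊇ {$}; new: +{$}
  S→a B: FOLLOW(B) ⊇ FOLLOW(S) ⊇ {$}; new: +{$}
  FOLLOW[S]={$}  FOLLOW[A]={a,b,c}  FOLLOW[B]={$}  FOLLOW[C]={$}
pass 2:
  A→S: FOLLOW(S) ⊇ FOLLOW(A) ⊇ {a,b,c}; new: +{a,b,c}
  C→A: FOLLOW(A) ⊇ FOLLOW(C) ⊇ {$}; new: +{$}
  S→A C: FOLLOW(C) ⊇ FOLLOW(S) ⊇ {$,a,b,c}; new: +{a,b,c}
  S→a B: FOLLOW(B) ⊇ FOLLOW(S) ⊇ {$,a,b,c}; new: +{a,b,c}
  FOLLOW[S]={$,a,b,c}  FOLLOW[A]={$,a,b,c}  FOLLOW[B]={$,a,b,c}  FOLLOW[C]={$,a,b,c}
pass 3: — fixpoint
  FOLLOW[S]={$,a,b,c}  FOLLOW[A]={$,a,b,c}  FOLLOW[B]={$,a,b,c}  FOLLOW[C]={$,a,b,c}

FOLLOW(A) = ["$", "a", "b", "c"]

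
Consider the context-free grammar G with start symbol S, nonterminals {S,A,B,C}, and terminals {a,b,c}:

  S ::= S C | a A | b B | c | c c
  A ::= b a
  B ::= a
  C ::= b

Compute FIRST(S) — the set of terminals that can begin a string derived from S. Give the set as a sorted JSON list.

Compute FIRST by fixpoint:
iter 1:
  A via A→b a: +{b}
  B via B→a: +{a}
  C via C→b: +{b}
  S via S→a A: +{a}
  S via S→b B: +{b}
  S via S→c: +{c}
  FIRST[S]={a,b,c}  FIRST[A]={b}  FIRST[B]={a}  FIRST[C]={b}
iter 2: done
  FIRST[S]={a,b,c}  FIRST[A]={b}  FIRST[B]={a}  FIRST[C]={b}

FIRST(S) = ["a", "b", "c"]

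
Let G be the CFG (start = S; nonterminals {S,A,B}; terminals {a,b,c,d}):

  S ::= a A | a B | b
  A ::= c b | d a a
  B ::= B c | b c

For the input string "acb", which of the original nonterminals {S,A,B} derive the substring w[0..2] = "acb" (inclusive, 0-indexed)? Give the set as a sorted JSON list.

Convert to CNF:
  S -> T3 A | T3 B | b
  A -> T0 T1 | T2 X4
  B -> B T0 | T1 T0
  T0 -> c
  T1 -> b
  T2 -> d
  T3 -> a
  X4 -> T3 T3

CYK fill — only the sub-triangle for w[0..2]:
  T[0,0] 'a' = {T3}  orig:{}
  T[1,1] 'c' = {T0}  orig:{}
  T[2,2] 'b' = {S,T1}  orig:{S}
  T[0,1] 'ac' = ∅
  T[1,2] 'cb' = {A}
  T[0,2] 'acb' = {S}

Original NTs in T[0,2] deriving "acb": ["S"]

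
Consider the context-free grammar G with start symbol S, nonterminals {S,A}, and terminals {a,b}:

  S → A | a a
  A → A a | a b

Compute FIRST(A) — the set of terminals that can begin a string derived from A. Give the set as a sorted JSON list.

FIRST iteration:
[1]
  A via A→a b: +{a}
  S via S→A: +{a}
  S: {a}  A: {a}
[2] (no change)
  S: {a}  A: {a}

FIRST(A) = ["a"]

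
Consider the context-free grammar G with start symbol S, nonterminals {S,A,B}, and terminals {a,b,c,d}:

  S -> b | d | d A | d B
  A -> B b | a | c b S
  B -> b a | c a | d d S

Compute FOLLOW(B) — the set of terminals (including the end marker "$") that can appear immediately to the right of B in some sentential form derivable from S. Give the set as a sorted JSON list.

FIRST iteration:
pass 1:
  A via A→a: +{a}
  A via A→c b S: +{c}
  B via B→b a: +{b}
  B via B→c a: +{c}
  B via B→d d S: +{d}
  S via S→b: +{b}
  S via S→d: +{d}
  S: {b,d}  A: {a,c}  B: {b,c,d}
pass 2:
  A via A→B b: +{b,d}
  S: {b,d}  A: {a,b,c,d}  B: {b,c,d}
pass 3: (no change)
  S: {b,d}  A: {a,b,c,d}  B: {b,c,d}

FOLLOW iteration:
seed FOLLOW(S) with $
iter 1:
  A→B b: FOLLOW(B) ⊇ FIRST(b) = {b}; new: +{b}
  B→d d S: FOLLOW(S) ⊇ FOLLOW(B) ⊇ {b}; new: +{b}
  S→d A: FOLLOW(A) ⊇ FOLLOW(S) ⊇ {$,b}; new: +{$,b}
  S→d B: FOLLOW(B) ⊇ FOLLOW(S) ⊇ {$,b}; new: +{$}
  FOLLOW[S]={$,b}  FOLLOW[A]={$,b}  FOLLOW[B]={$,b}
iter 2: (stable)
  FOLLOW[S]={$,b}  FOLLOW[A]={$,b}  FOLLOW[B]={$,b}

FOLLOW(B) = ["$", "b"]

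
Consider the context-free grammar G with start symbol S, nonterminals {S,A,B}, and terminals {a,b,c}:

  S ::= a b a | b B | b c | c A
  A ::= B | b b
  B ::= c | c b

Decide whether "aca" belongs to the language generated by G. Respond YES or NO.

Convert to CNF:
  S -> T0 B | T0 T1 | T1 A | T2 X3
  A -> T0 T0 | T1 T0 | c
  B -> T1 T0 | c
  T0 -> b
  T1 -> c
  T2 -> a
  X3 -> T0 T2

Fill CYK table bottom-up:
  cell(0,0) a: {T2}  orig:{}
  cell(1,1) c: {A,B,T1}  orig:{A,B}
  cell(2,2) a: {T2}  orig:{}
  cell(0,1) ac: ∅
  cell(1,2) ca: ∅
  cell(0,2) aca: ∅

S ∉ T[0,2] ⇒ NO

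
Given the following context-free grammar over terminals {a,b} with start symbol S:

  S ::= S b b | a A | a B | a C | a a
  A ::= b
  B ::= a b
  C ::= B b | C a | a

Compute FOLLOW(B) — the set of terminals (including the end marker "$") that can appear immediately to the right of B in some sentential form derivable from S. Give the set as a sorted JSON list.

Compute FIRST by fixpoint:
[1]
  A via A→b: +{b}
  B via B→a b: +{a}
  C via C→B b: +{a}
  S via S→a A: +{a}
  S: {a}  A: {b}  B: {a}  C: {a}
[2] done
  S: {a}  A: {b}  B: {a}  C: {a}

FOLLOW iteration:
seed FOLLOW(S) with $
pass 1:
  C→B b: FOLLOW(B) ⊇ FIRST(b) = {b}; new: +{b}
  C→C a: FOLLOW(C) ⊇ FIRST(a) = {a}; new: +{a}
  S→S b b: FOLLOW(S) ⊇ FIRST(b) = {b}; new: +{b}
  S→a A: FOLLOW(A) ⊇ FOLLOW(S) ⊇ {$,b}; new: +{$,b}
  S→a B: FOLLOW(B) ⊇ FOLLOW(S) ⊇ {$,b}; new: +{$}
  S→a C: FOLLOW(C) ⊇ FOLLOW(S) ⊇ {$,b}; new: +{$,b}
  FOLLOW[S]={$,b}  FOLLOW[A]={$,b}  FOLLOW[B]={$,b}  FOLLOW[C]={$,a,b}
pass 2: (stable)
  FOLLOW[S]={$,b}  FOLLOW[A]={$,b}  FOLLOW[B]={$,b}  FOLLOW[C]={$,a,b}

FOLLOW(B) = ["$", "b"]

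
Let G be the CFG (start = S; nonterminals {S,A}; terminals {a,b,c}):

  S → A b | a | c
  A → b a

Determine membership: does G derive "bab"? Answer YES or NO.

Convert to CNF:
  S -> A T0 | a | c
  A -> T0 T1
  T0 -> b
  T1 -> a

CYK table (by increasing span):
  T[0,0] 'b' = {T0}  orig:{}
  T[1,1] 'a' = {S,T1}  orig:{S}
  T[2,2] 'b' = {T0}  orig:{}
  T[0,1] 'ba' = {A}
  T[1,2] 'ab' = ∅
  T[0,2] 'bab' = {S}

S ∈ T[0,2] ⇒ YES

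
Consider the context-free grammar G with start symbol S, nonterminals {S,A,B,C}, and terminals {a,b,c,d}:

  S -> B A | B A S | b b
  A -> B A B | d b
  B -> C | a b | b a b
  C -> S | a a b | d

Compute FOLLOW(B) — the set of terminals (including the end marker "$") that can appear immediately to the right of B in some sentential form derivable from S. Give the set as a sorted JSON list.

Compute FIRST by fixpoint:
[1]
  A via A→d b: +{d}
  B via B→a b: +{a}
  B via B→b a b: +{b}
  C via C→a a b: +{a}
  C via C→d: +{d}
  S via S→B A: +{a,b}
  FIRST(S)={a,b}  FIRST(A)={d}  FIRST(B)={a,b}  FIRST(C)={a,d}
[2]
  A via A→B A B: +{a,b}
  B via B→C: +{d}
  C via C→S: +{b}
  S via S→B A: +{d}
  FIRST(S)={a,b,d}  FIRST(A)={a,b,d}  FIRST(B)={a,b,d}  FIRST(C)={a,b,d}
[3] — fixpoint
  FIRST(S)={a,b,d}  FIRST(A)={a,b,d}  FIRST(B)={a,b,d}  FIRST(C)={a,b,d}

Compute FOLLOW by fixpoint:
seed FOLLOW(S) with $
pass 1:
  A→B A B: FOLLOW(B) ⊇ FIRST(A) = {a,b,d}; new: +{a,b,d}
  A→B A B: FOLLOW(A) ⊇ FIRST(B) = {a,b,d}; new: +{a,b,d}
  B→C: FOLLOW(C) ⊇ FOLLOW(B) ⊇ {a,b,d}; new: +{a,b,d}
  C→S: FOLLOW(S) ⊇ FOLLOW(C) ⊇ {a,b,d}; new: +{a,b,d}
  S→B A: FOLLOW(A) ⊇ FOLLOW(S) ⊇ {$,a,b,d}; new: +{$}
  FOLLOW(S)={$,a,b,d}  FOLLOW(A)={$,a,b,d}  FOLLOW(B)={a,b,d}  FOLLOW(C)={a,b,d}
pass 2:
  A→B A B: FOLLOW(B) ⊇ FOLLOW(A) ⊇ {$,a,b,d}; new: +{$}
  B→C: FOLLOW(C) ⊇ FOLLOW(B) ⊇ {$,a,b,d}; new: +{$}
  FOLLOW(S)={$,a,b,d}  FOLLOW(A)={$,a,b,d}  FOLLOW(B)={$,a,b,d}  FOLLOW(C)={$,a,b,d}
pass 3: (no change)
  FOLLOW(S)={$,a,b,d}  FOLLOW(A)={$,a,b,d}  FOLLOW(B)={$,a,b,d}  FOLLOW(C)={$,a,b,d}

FOLLOW(B) = ["$", "a", "b", "d"]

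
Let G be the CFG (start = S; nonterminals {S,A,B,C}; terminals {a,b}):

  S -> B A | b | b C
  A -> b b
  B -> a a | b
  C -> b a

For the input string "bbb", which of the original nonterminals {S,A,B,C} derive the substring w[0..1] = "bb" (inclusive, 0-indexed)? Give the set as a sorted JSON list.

Convert to CNF:
  S -> B A | T0 C | b
  A -> T0 T0
  B -> T1 T1 | b
  C -> T0 T1
  T0 -> b
  T1 -> a

CYK fill, restricted to cells inside w[0..1]:
  [0..0]={B,S,T0}  "b"  orig:{B,S}
  [1..1]={B,S,T0}  "b"  orig:{B,S}
  [0..1]={A}  "bb"

Original NTs in T[0,1] deriving "bb": ["A"]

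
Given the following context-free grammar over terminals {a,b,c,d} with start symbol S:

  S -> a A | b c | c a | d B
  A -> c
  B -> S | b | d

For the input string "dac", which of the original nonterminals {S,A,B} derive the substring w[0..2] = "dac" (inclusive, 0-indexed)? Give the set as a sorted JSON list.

CNF form of G:
  S -> T0 A | T1 T2 | T2 T0 | T3 B
  A -> c
  B -> T0 A | T1 T2 | T2 T0 | T3 B | b | d
  T0 -> a
  T1 -> b
  T2 -> c
  T3 -> d

CYK fill (cells [i..j] with 0 ≤ i ≤ j ≤ 2 only):
  cell(0,0) d: {B,T3}  orig:{B}
  cell(1,1) a: {T0}  orig:{}
  cell(2,2) c: {A,T2}  orig:{A}
  cell(0,1) da: ∅
  cell(1,2) ac: {B,S}
  cell(0,2) dac: {B,S}

Original NTs in T[0,2] deriving "dac": ["B", "S"]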